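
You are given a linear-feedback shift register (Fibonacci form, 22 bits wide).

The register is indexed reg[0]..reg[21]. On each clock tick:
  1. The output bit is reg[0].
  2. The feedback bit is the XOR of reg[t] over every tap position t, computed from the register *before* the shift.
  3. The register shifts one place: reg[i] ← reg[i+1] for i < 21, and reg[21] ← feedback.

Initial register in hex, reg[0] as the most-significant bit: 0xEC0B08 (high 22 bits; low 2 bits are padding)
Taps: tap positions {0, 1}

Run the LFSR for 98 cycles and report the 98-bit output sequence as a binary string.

tick  register→output (feedback)
  0  1110110000001011000010→1 (0)
  1  1101100000010110000100→1 (0)
  2  1011000000101100001000→1 (1)
  3  0110000001011000010001→0 (1)
  4  1100000010110000100011→1 (0)
  5  1000000101100001000110→1 (1)
  6  0000001011000010001101→0 (0)
  7  0000010110000100011010→0 (0)
  8  0000101100001000110100→0 (0)
  9  0001011000010001101000→0 (0)
 10  0010110000100011010000→0 (0)
 11  0101100001000110100000→0 (1)
 12  1011000010001101000001→1 (1)
 13  0110000100011010000011→0 (1)
 14  1100001000110100000111→1 (0)
 15  1000010001101000001110→1 (1)
 16  0000100011010000011101→0 (0)
 17  0001000110100000111010→0 (0)
 18  0010001101000001110100→0 (0)
 19  0100011010000011101000→0 (1)
 20  1000110100000111010001→1 (1)
 21  0001101000001110100011→0 (0)
 22  0011010000011101000110→0 (0)
 23  0110100000111010001100→0 (1)
 24  1101000001110100011001→1 (0)
 25  1010000011101000110010→1 (1)
 26  0100000111010001100101→0 (1)
 27  1000001110100011001011→1 (1)
 28  0000011101000110010111→0 (0)
 29  0000111010001100101110→0 (0)
 30  0001110100011001011100→0 (0)
 31  0011101000110010111000→0 (0)
 32  0111010001100101110000→0 (1)
 33  1110100011001011100001→1 (0)
 34  1101000110010111000010→1 (0)
 35  1010001100101110000100→1 (1)
 36  0100011001011100001001→0 (1)
 37  1000110010111000010011→1 (1)
 38  0001100101110000100111→0 (0)
 39  0011001011100001001110→0 (0)
 40  0110010111000010011100→0 (1)
 41  1100101110000100111001→1 (0)
 42  1001011100001001110010→1 (1)
 43  0010111000010011100101→0 (0)
 44  0101110000100111001010→0 (1)
 45  1011100001001110010101→1 (1)
 46  0111000010011100101011→0 (1)
 47  1110000100111001010111→1 (0)
 48  1100001001110010101110→1 (0)
 49  1000010011100101011100→1 (1)
 50  0000100111001010111001→0 (0)
 51  0001001110010101110010→0 (0)
 52  0010011100101011100100→0 (0)
 53  0100111001010111001000→0 (1)
 54  1001110010101110010001→1 (1)
 55  0011100101011100100011→0 (0)
 56  0111001010111001000110→0 (1)
 57  1110010101110010001101→1 (0)
 58  1100101011100100011010→1 (0)
 59  1001010111001000110100→1 (1)
 60  0010101110010001101001→0 (0)
 61  0101011100100011010010→0 (1)
 62  1010111001000110100101→1 (1)
 63  0101110010001101001011→0 (1)
 64  1011100100011010010111→1 (1)
 65  0111001000110100101111→0 (1)
 66  1110010001101001011111→1 (0)
 67  1100100011010010111110→1 (0)
 68  1001000110100101111100→1 (1)
 69  0010001101001011111001→0 (0)
 70  0100011010010111110010→0 (1)
 71  1000110100101111100101→1 (1)
 72  0001101001011111001011→0 (0)
 73  0011010010111110010110→0 (0)
 74  0110100101111100101100→0 (1)
 75  1101001011111001011001→1 (0)
 76  1010010111110010110010→1 (1)
 77  0100101111100101100101→0 (1)
 78  1001011111001011001011→1 (1)
 79  0010111110010110010111→0 (0)
 80  0101111100101100101110→0 (1)
 81  1011111001011001011101→1 (1)
 82  0111110010110010111011→0 (1)
 83  1111100101100101110111→1 (0)
 84  1111001011001011101110→1 (0)
 85  1110010110010111011100→1 (0)
 86  1100101100101110111000→1 (0)
 87  1001011001011101110000→1 (1)
 88  0010110010111011100001→0 (0)
 89  0101100101110111000010→0 (1)
 90  1011001011101110000101→1 (1)
 91  0110010111011100001011→0 (1)
 92  1100101110111000010111→1 (0)
 93  1001011101110000101110→1 (1)
 94  0010111011100001011101→0 (0)
 95  0101110111000010111010→0 (1)
 96  1011101110000101110101→1 (1)
 97  0111011100001011101011→0 (1)

11101100000010110000100011010000011101000110010111000010011100101011100100011010010111110010110010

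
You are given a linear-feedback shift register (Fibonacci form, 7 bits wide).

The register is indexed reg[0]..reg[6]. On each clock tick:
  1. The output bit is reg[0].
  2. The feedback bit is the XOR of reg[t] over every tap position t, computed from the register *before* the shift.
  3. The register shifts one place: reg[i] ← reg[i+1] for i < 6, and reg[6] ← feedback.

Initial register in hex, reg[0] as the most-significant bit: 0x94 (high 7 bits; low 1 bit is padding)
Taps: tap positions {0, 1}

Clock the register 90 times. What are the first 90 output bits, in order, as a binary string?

tick  register→output (feedback)
  0  1001010→1 (1)
  1  0010101→0 (0)
  2  0101010→0 (1)
  3  1010101→1 (1)
  4  0101011→0 (1)
  5  1010111→1 (1)
  6  0101111→0 (1)
  7  1011111→1 (1)
  8  0111111→0 (1)
  9  1111111→1 (0)
 10  1111110→1 (0)
 11  1111100→1 (0)
 12  1111000→1 (0)
 13  1110000→1 (0)
 14  1100000→1 (0)
 15  1000000→1 (1)
 16  0000001→0 (0)
 17  0000010→0 (0)
 18  0000100→0 (0)
 19  0001000→0 (0)
 20  0010000→0 (0)
 21  0100000→0 (1)
 22  1000001→1 (1)
 23  0000011→0 (0)
 24  0000110→0 (0)
 25  0001100→0 (0)
 26  0011000→0 (0)
 27  0110000→0 (1)
 28  1100001→1 (0)
 29  1000010→1 (1)
 30  0000101→0 (0)
 31  0001010→0 (0)
 32  0010100→0 (0)
 33  0101000→0 (1)
 34  1010001→1 (1)
 35  0100011→0 (1)
 36  1000111→1 (1)
 37  0001111→0 (0)
 38  0011110→0 (0)
 39  0111100→0 (1)
 40  1111001→1 (0)
 41  1110010→1 (0)
 42  1100100→1 (0)
 43  1001000→1 (1)
 44  0010001→0 (0)
 45  0100010→0 (1)
 46  1000101→1 (1)
 47  0001011→0 (0)
 48  0010110→0 (0)
 49  0101100→0 (1)
 50  1011001→1 (1)
 51  0110011→0 (1)
 52  1100111→1 (0)
 53  1001110→1 (1)
 54  0011101→0 (0)
 55  0111010→0 (1)
 56  1110101→1 (0)
 57  1101010→1 (0)
 58  1010100→1 (1)
 59  0101001→0 (1)
 60  1010011→1 (1)
 61  0100111→0 (1)
 62  1001111→1 (1)
 63  0011111→0 (0)
 64  0111110→0 (1)
 65  1111101→1 (0)
 66  1111010→1 (0)
 67  1110100→1 (0)
 68  1101000→1 (0)
 69  1010000→1 (1)
 70  0100001→0 (1)
 71  1000011→1 (1)
 72  0000111→0 (0)
 73  0001110→0 (0)
 74  0011100→0 (0)
 75  0111000→0 (1)
 76  1110001→1 (0)
 77  1100010→1 (0)
 78  1000100→1 (1)
 79  0001001→0 (0)
 80  0010010→0 (0)
 81  0100100→0 (1)
 82  1001001→1 (1)
 83  0010011→0 (0)
 84  0100110→0 (1)
 85  1001101→1 (1)
 86  0011011→0 (0)
 87  0110110→0 (1)
 88  1101101→1 (0)
 89  1011010→1 (1)

100101010111111100000010000011000010100011110010001011001110101001111101000011100010010011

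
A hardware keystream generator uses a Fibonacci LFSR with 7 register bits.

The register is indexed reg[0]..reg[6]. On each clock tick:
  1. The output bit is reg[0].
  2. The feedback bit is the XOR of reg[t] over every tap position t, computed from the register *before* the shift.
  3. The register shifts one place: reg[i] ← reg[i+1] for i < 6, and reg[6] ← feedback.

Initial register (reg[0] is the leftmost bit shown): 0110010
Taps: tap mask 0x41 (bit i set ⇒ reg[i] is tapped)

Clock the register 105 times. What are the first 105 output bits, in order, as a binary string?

011001001000111000010111110010101110011010001001111000101000011000001000000111111101010100110011101110100

step | reg (before) | out | fb
   0 | 0110010 | 0 | 0
   1 | 1100100 | 1 | 1
   2 | 1001001 | 1 | 0
   3 | 0010010 | 0 | 0
   4 | 0100100 | 0 | 0
   5 | 1001000 | 1 | 1
   6 | 0010001 | 0 | 1
   7 | 0100011 | 0 | 1
   8 | 1000111 | 1 | 0
   9 | 0001110 | 0 | 0
  10 | 0011100 | 0 | 0
  11 | 0111000 | 0 | 0
  12 | 1110000 | 1 | 1
  13 | 1100001 | 1 | 0
  14 | 1000010 | 1 | 1
  15 | 0000101 | 0 | 1
  16 | 0001011 | 0 | 1
  17 | 0010111 | 0 | 1
  18 | 0101111 | 0 | 1
  19 | 1011111 | 1 | 0
  20 | 0111110 | 0 | 0
  21 | 1111100 | 1 | 1
  22 | 1111001 | 1 | 0
  23 | 1110010 | 1 | 1
  24 | 1100101 | 1 | 0
  25 | 1001010 | 1 | 1
  26 | 0010101 | 0 | 1
  27 | 0101011 | 0 | 1
  28 | 1010111 | 1 | 0
  29 | 0101110 | 0 | 0
  30 | 1011100 | 1 | 1
  31 | 0111001 | 0 | 1
  32 | 1110011 | 1 | 0
  33 | 1100110 | 1 | 1
  34 | 1001101 | 1 | 0
  35 | 0011010 | 0 | 0
  36 | 0110100 | 0 | 0
  37 | 1101000 | 1 | 1
  38 | 1010001 | 1 | 0
  39 | 0100010 | 0 | 0
  40 | 1000100 | 1 | 1
  41 | 0001001 | 0 | 1
  42 | 0010011 | 0 | 1
  43 | 0100111 | 0 | 1
  44 | 1001111 | 1 | 0
  45 | 0011110 | 0 | 0
  46 | 0111100 | 0 | 0
  47 | 1111000 | 1 | 1
  48 | 1110001 | 1 | 0
  49 | 1100010 | 1 | 1
  50 | 1000101 | 1 | 0
  51 | 0001010 | 0 | 0
  52 | 0010100 | 0 | 0
  53 | 0101000 | 0 | 0
  54 | 1010000 | 1 | 1
  55 | 0100001 | 0 | 1
  56 | 1000011 | 1 | 0
  57 | 0000110 | 0 | 0
  58 | 0001100 | 0 | 0
  59 | 0011000 | 0 | 0
  60 | 0110000 | 0 | 0
  61 | 1100000 | 1 | 1
  62 | 1000001 | 1 | 0
  63 | 0000010 | 0 | 0
  64 | 0000100 | 0 | 0
  65 | 0001000 | 0 | 0
  66 | 0010000 | 0 | 0
  67 | 0100000 | 0 | 0
  68 | 1000000 | 1 | 1
  69 | 0000001 | 0 | 1
  70 | 0000011 | 0 | 1
  71 | 0000111 | 0 | 1
  72 | 0001111 | 0 | 1
  73 | 0011111 | 0 | 1
  74 | 0111111 | 0 | 1
  75 | 1111111 | 1 | 0
  76 | 1111110 | 1 | 1
  77 | 1111101 | 1 | 0
  78 | 1111010 | 1 | 1
  79 | 1110101 | 1 | 0
  80 | 1101010 | 1 | 1
  81 | 1010101 | 1 | 0
  82 | 0101010 | 0 | 0
  83 | 1010100 | 1 | 1
  84 | 0101001 | 0 | 1
  85 | 1010011 | 1 | 0
  86 | 0100110 | 0 | 0
  87 | 1001100 | 1 | 1
  88 | 0011001 | 0 | 1
  89 | 0110011 | 0 | 1
  90 | 1100111 | 1 | 0
  91 | 1001110 | 1 | 1
  92 | 0011101 | 0 | 1
  93 | 0111011 | 0 | 1
  94 | 1110111 | 1 | 0
  95 | 1101110 | 1 | 1
  96 | 1011101 | 1 | 0
  97 | 0111010 | 0 | 0
  98 | 1110100 | 1 | 1
  99 | 1101001 | 1 | 0
 100 | 1010010 | 1 | 1
 101 | 0100101 | 0 | 1
 102 | 1001011 | 1 | 0
 103 | 0010110 | 0 | 0
 104 | 0101100 | 0 | 0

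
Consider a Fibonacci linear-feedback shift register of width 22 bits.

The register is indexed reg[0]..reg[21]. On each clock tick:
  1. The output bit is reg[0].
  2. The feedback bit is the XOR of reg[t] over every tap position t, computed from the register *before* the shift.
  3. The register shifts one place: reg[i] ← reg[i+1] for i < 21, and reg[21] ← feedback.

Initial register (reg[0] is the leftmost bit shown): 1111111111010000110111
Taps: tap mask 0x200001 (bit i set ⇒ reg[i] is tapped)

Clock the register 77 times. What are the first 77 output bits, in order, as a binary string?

11111111110100001101110101010101100000100101100110011011111100011011101110110

tick  register→output (feedback)
  0  1111111111010000110111→1 (0)
  1  1111111110100001101110→1 (1)
  2  1111111101000011011101→1 (0)
  3  1111111010000110111010→1 (1)
  4  1111110100001101110101→1 (0)
  5  1111101000011011101010→1 (1)
  6  1111010000110111010101→1 (0)
  7  1110100001101110101010→1 (1)
  8  1101000011011101010101→1 (0)
  9  1010000110111010101010→1 (1)
 10  0100001101110101010101→0 (1)
 11  1000011011101010101011→1 (0)
 12  0000110111010101010110→0 (0)
 13  0001101110101010101100→0 (0)
 14  0011011101010101011000→0 (0)
 15  0110111010101010110000→0 (0)
 16  1101110101010101100000→1 (1)
 17  1011101010101011000001→1 (0)
 18  0111010101010110000010→0 (0)
 19  1110101010101100000100→1 (1)
 20  1101010101011000001001→1 (0)
 21  1010101010110000010010→1 (1)
 22  0101010101100000100101→0 (1)
 23  1010101011000001001011→1 (0)
 24  0101010110000010010110→0 (0)
 25  1010101100000100101100→1 (1)
 26  0101011000001001011001→0 (1)
 27  1010110000010010110011→1 (0)
 28  0101100000100101100110→0 (0)
 29  1011000001001011001100→1 (1)
 30  0110000010010110011001→0 (1)
 31  1100000100101100110011→1 (0)
 32  1000001001011001100110→1 (1)
 33  0000010010110011001101→0 (1)
 34  0000100101100110011011→0 (1)
 35  0001001011001100110111→0 (1)
 36  0010010110011001101111→0 (1)
 37  0100101100110011011111→0 (1)
 38  1001011001100110111111→1 (0)
 39  0010110011001101111110→0 (0)
 40  0101100110011011111100→0 (0)
 41  1011001100110111111000→1 (1)
 42  0110011001101111110001→0 (1)
 43  1100110011011111100011→1 (0)
 44  1001100110111111000110→1 (1)
 45  0011001101111110001101→0 (1)
 46  0110011011111100011011→0 (1)
 47  1100110111111000110111→1 (0)
 48  1001101111110001101110→1 (1)
 49  0011011111100011011101→0 (1)
 50  0110111111000110111011→0 (1)
 51  1101111110001101110111→1 (0)
 52  1011111100011011101110→1 (1)
 53  0111111000110111011101→0 (1)
 54  1111110001101110111011→1 (0)
 55  1111100011011101110110→1 (1)
 56  1111000110111011101101→1 (0)
 57  1110001101110111011010→1 (1)
 58  1100011011101110110101→1 (0)
 59  1000110111011101101010→1 (1)
 60  0001101110111011010101→0 (1)
 61  0011011101110110101011→0 (1)
 62  0110111011101101010111→0 (1)
 63  1101110111011010101111→1 (0)
 64  1011101110110101011110→1 (1)
 65  0111011101101010111101→0 (1)
 66  1110111011010101111011→1 (0)
 67  1101110110101011110110→1 (1)
 68  1011101101010111101101→1 (0)
 69  0111011010101111011010→0 (0)
 70  1110110101011110110100→1 (1)
 71  1101101010111101101001→1 (0)
 72  1011010101111011010010→1 (1)
 73  0110101011110110100101→0 (1)
 74  1101010111101101001011→1 (0)
 75  1010101111011010010110→1 (1)
 76  0101011110110100101101→0 (1)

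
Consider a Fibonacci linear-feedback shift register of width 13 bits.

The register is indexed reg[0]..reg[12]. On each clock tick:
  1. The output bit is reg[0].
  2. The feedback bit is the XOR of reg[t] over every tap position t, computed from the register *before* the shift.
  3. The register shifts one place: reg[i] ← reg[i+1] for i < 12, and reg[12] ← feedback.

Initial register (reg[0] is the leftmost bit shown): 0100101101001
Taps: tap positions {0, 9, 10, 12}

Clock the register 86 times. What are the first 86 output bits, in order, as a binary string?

step | reg (before) | out | fb
   0 | 0100101101001 | 0 | 0
   1 | 1001011010010 | 1 | 1
   2 | 0010110100101 | 0 | 0
   3 | 0101101001010 | 0 | 1
   4 | 1011010010101 | 1 | 1
   5 | 0110100101011 | 0 | 0
   6 | 1101001010110 | 1 | 0
   7 | 1010010101100 | 1 | 1
   8 | 0100101011001 | 0 | 0
   9 | 1001010110010 | 1 | 1
  10 | 0010101100101 | 0 | 0
  11 | 0101011001010 | 0 | 1
  12 | 1010110010101 | 1 | 1
  13 | 0101100101011 | 0 | 0
  14 | 1011001010110 | 1 | 0
  15 | 0110010101100 | 0 | 0
  16 | 1100101011000 | 1 | 0
  17 | 1001010110000 | 1 | 1
  18 | 0010101100001 | 0 | 1
  19 | 0101011000011 | 0 | 1
  20 | 1010110000111 | 1 | 1
  21 | 0101100001111 | 0 | 1
  22 | 1011000011111 | 1 | 0
  23 | 0110000111110 | 0 | 0
  24 | 1100001111100 | 1 | 1
  25 | 1000011111001 | 1 | 1
  26 | 0000111110011 | 0 | 1
  27 | 0001111100111 | 0 | 0
  28 | 0011111001110 | 0 | 0
  29 | 0111110011100 | 0 | 0
  30 | 1111100111000 | 1 | 0
  31 | 1111001110000 | 1 | 1
  32 | 1110011100001 | 1 | 0
  33 | 1100111000010 | 1 | 1
  34 | 1001110000101 | 1 | 1
  35 | 0011100001011 | 0 | 0
  36 | 0111000010110 | 0 | 1
  37 | 1110000101101 | 1 | 0
  38 | 1100001011010 | 1 | 0
  39 | 1000010110100 | 1 | 0
  40 | 0000101101000 | 0 | 1
  41 | 0001011010001 | 0 | 1
  42 | 0010110100011 | 0 | 1
  43 | 0101101000111 | 0 | 0
  44 | 1011010001110 | 1 | 1
  45 | 0110100011101 | 0 | 1
  46 | 1101000111011 | 1 | 1
  47 | 1010001110111 | 1 | 1
  48 | 0100011101111 | 0 | 1
  49 | 1000111011111 | 1 | 0
  50 | 0001110111110 | 0 | 0
  51 | 0011101111100 | 0 | 0
  52 | 0111011111000 | 0 | 1
  53 | 1110111110001 | 1 | 0
  54 | 1101111100010 | 1 | 1
  55 | 1011111000101 | 1 | 1
  56 | 0111110001011 | 0 | 0
  57 | 1111100010110 | 1 | 0
  58 | 1111000101100 | 1 | 1
  59 | 1110001011001 | 1 | 1
  60 | 1100010110011 | 1 | 0
  61 | 1000101100110 | 1 | 0
  62 | 0001011001100 | 0 | 0
  63 | 0010110011000 | 0 | 1
  64 | 0101100110001 | 0 | 1
  65 | 1011001100011 | 1 | 0
  66 | 0110011000110 | 0 | 1
  67 | 1100110001101 | 1 | 0
  68 | 1001100011010 | 1 | 0
  69 | 0011000110100 | 0 | 1
  70 | 0110001101001 | 0 | 0
  71 | 1100011010010 | 1 | 1
  72 | 1000110100101 | 1 | 1
  73 | 0001101001011 | 0 | 0
  74 | 0011010010110 | 0 | 1
  75 | 0110100101101 | 0 | 1
  76 | 1101001011011 | 1 | 1
  77 | 1010010110111 | 1 | 1
  78 | 0100101101111 | 0 | 1
  79 | 1001011011111 | 1 | 0
  80 | 0010110111110 | 0 | 0
  81 | 0101101111100 | 0 | 0
  82 | 1011011111000 | 1 | 0
  83 | 0110111110000 | 0 | 0
  84 | 1101111100000 | 1 | 1
  85 | 1011111000001 | 1 | 0

01001011010010101100101011000011111001110000101101000111011111000101100110001101001011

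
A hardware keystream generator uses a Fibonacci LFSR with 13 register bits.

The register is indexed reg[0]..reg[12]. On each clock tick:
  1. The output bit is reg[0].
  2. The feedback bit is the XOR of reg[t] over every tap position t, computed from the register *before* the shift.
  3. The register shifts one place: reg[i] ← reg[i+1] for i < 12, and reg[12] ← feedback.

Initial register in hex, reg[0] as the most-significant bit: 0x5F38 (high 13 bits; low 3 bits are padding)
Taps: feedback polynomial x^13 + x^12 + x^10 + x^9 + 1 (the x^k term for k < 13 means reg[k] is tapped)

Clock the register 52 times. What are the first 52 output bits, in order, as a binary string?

0101111100111011110101000001011000000000110001110001

tick  register→output (feedback)
  0  0101111100111→0 (0)
  1  1011111001110→1 (1)
  2  0111110011101→0 (1)
  3  1111100111011→1 (1)
  4  1111001110111→1 (1)
  5  1110011101111→1 (0)
  6  1100111011110→1 (1)
  7  1001110111101→1 (0)
  8  0011101111010→0 (1)
  9  0111011110101→0 (0)
 10  1110111101010→1 (0)
 11  1101111010100→1 (0)
 12  1011110101000→1 (0)
 13  0111101010000→0 (0)
 14  1111010100000→1 (1)
 15  1110101000001→1 (0)
 16  1101010000010→1 (1)
 17  1010100000101→1 (1)
 18  0101000001011→0 (0)
 19  1010000010110→1 (0)
 20  0100000101100→0 (0)
 21  1000001011000→1 (0)
 22  0000010110000→0 (0)
 23  0000101100000→0 (0)
 24  0001011000000→0 (0)
 25  0010110000000→0 (0)
 26  0101100000000→0 (0)
 27  1011000000000→1 (1)
 28  0110000000001→0 (1)
 29  1100000000011→1 (0)
 30  1000000000110→1 (0)
 31  0000000001100→0 (0)
 32  0000000011000→0 (1)
 33  0000000110001→0 (1)
 34  0000001100011→0 (1)
 35  0000011000111→0 (0)
 36  0000110001110→0 (0)
 37  0001100011100→0 (0)
 38  0011000111000→0 (1)
 39  0110001110001→0 (1)
 40  1100011100011→1 (0)
 41  1000111000110→1 (0)
 42  0001110001100→0 (0)
 43  0011100011000→0 (1)
 44  0111000110001→0 (1)
 45  1110001100011→1 (0)
 46  1100011000110→1 (0)
 47  1000110001100→1 (1)
 48  0001100011001→0 (0)
 49  0011000110010→0 (0)
 50  0110001100100→0 (1)
 51  1100011001001→1 (1)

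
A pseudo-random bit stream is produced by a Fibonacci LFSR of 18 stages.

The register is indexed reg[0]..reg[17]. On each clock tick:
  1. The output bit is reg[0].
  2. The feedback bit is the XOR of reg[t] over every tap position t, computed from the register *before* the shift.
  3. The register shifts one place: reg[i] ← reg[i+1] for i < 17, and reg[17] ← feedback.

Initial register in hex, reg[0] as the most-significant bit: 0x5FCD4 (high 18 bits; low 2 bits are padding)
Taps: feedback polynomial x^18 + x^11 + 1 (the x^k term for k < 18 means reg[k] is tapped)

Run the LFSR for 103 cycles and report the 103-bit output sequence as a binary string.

0101111111001101010011010110100110000000010110101101010110111101110011101111001010010110100100011000011

step | reg (before) | out | fb
   0 | 010111111100110101 | 0 | 0
   1 | 101111111001101010 | 1 | 0
   2 | 011111110011010100 | 0 | 1
   3 | 111111100110101001 | 1 | 1
   4 | 111111001101010011 | 1 | 0
   5 | 111110011010100110 | 1 | 1
   6 | 111100110101001101 | 1 | 0
   7 | 111001101010011010 | 1 | 1
   8 | 110011010100110101 | 1 | 1
   9 | 100110101001101011 | 1 | 0
  10 | 001101010011010110 | 0 | 1
  11 | 011010100110101101 | 0 | 0
  12 | 110101001101011010 | 1 | 0
  13 | 101010011010110100 | 1 | 1
  14 | 010100110101101001 | 0 | 1
  15 | 101001101011010011 | 1 | 0
  16 | 010011010110100110 | 0 | 0
  17 | 100110101101001100 | 1 | 0
  18 | 001101011010011000 | 0 | 0
  19 | 011010110100110000 | 0 | 0
  20 | 110101101001100000 | 1 | 0
  21 | 101011010011000000 | 1 | 0
  22 | 010110100110000000 | 0 | 0
  23 | 101101001100000000 | 1 | 1
  24 | 011010011000000001 | 0 | 0
  25 | 110100110000000010 | 1 | 1
  26 | 101001100000000101 | 1 | 1
  27 | 010011000000001011 | 0 | 0
  28 | 100110000000010110 | 1 | 1
  29 | 001100000000101101 | 0 | 0
  30 | 011000000001011010 | 0 | 1
  31 | 110000000010110101 | 1 | 1
  32 | 100000000101101011 | 1 | 0
  33 | 000000001011010110 | 0 | 1
  34 | 000000010110101101 | 0 | 0
  35 | 000000101101011010 | 0 | 1
  36 | 000001011010110101 | 0 | 0
  37 | 000010110101101010 | 0 | 1
  38 | 000101101011010101 | 0 | 1
  39 | 001011010110101011 | 0 | 0
  40 | 010110101101010110 | 0 | 1
  41 | 101101011010101101 | 1 | 1
  42 | 011010110101011011 | 0 | 1
  43 | 110101101010110111 | 1 | 1
  44 | 101011010101101111 | 1 | 0
  45 | 010110101011011110 | 0 | 1
  46 | 101101010110111101 | 1 | 1
  47 | 011010101101111011 | 0 | 1
  48 | 110101011011110111 | 1 | 0
  49 | 101010110111101110 | 1 | 0
  50 | 010101101111011100 | 0 | 1
  51 | 101011011110111001 | 1 | 1
  52 | 010110111101110011 | 0 | 1
  53 | 101101111011100111 | 1 | 0
  54 | 011011110111001110 | 0 | 1
  55 | 110111101110011101 | 1 | 1
  56 | 101111011100111011 | 1 | 1
  57 | 011110111001110111 | 0 | 1
  58 | 111101110011101111 | 1 | 0
  59 | 111011100111011110 | 1 | 0
  60 | 110111001110111100 | 1 | 1
  61 | 101110011101111001 | 1 | 0
  62 | 011100111011110010 | 0 | 1
  63 | 111001110111100101 | 1 | 0
  64 | 110011101111001010 | 1 | 0
  65 | 100111011110010100 | 1 | 1
  66 | 001110111100101001 | 0 | 0
  67 | 011101111001010010 | 0 | 1
  68 | 111011110010100101 | 1 | 1
  69 | 110111100101001011 | 1 | 0
  70 | 101111001010010110 | 1 | 1
  71 | 011110010100101101 | 0 | 0
  72 | 111100101001011010 | 1 | 0
  73 | 111001010010110100 | 1 | 1
  74 | 110010100101101001 | 1 | 0
  75 | 100101001011010010 | 1 | 0
  76 | 001010010110100100 | 0 | 0
  77 | 010100101101001000 | 0 | 1
  78 | 101001011010010001 | 1 | 1
  79 | 010010110100100011 | 0 | 0
  80 | 100101101001000110 | 1 | 0
  81 | 001011010010001100 | 0 | 0
  82 | 010110100100011000 | 0 | 0
  83 | 101101001000110000 | 1 | 1
  84 | 011010010001100001 | 0 | 1
  85 | 110100100011000011 | 1 | 0
  86 | 101001000110000110 | 1 | 1
  87 | 010010001100001101 | 0 | 0
  88 | 100100011000011010 | 1 | 1
  89 | 001000110000110101 | 0 | 0
  90 | 010001100001101010 | 0 | 1
  91 | 100011000011010101 | 1 | 0
  92 | 000110000110101010 | 0 | 0
  93 | 001100001101010100 | 0 | 1
  94 | 011000011010101001 | 0 | 0
  95 | 110000110101010010 | 1 | 0
  96 | 100001101010100100 | 1 | 1
  97 | 000011010101001001 | 0 | 1
  98 | 000110101010010011 | 0 | 0
  99 | 001101010100100110 | 0 | 0
 100 | 011010101001001100 | 0 | 1
 101 | 110101010010011001 | 1 | 1
 102 | 101010100100110011 | 1 | 1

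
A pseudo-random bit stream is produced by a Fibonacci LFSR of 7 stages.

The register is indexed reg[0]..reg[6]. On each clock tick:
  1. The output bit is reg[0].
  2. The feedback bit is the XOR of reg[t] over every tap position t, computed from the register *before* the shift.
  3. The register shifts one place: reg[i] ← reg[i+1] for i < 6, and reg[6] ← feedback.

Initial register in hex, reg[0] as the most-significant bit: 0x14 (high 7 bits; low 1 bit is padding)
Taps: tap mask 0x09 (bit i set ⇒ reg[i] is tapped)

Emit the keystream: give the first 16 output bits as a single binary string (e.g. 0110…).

0001010101111101

k : reg_k → out_k, fb_k
0: 0001010 → 0, fb=1
1: 0010101 → 0, fb=0
2: 0101010 → 0, fb=1
3: 1010101 → 1, fb=1
4: 0101011 → 0, fb=1
5: 1010111 → 1, fb=1
6: 0101111 → 0, fb=1
7: 1011111 → 1, fb=0
8: 0111110 → 0, fb=1
9: 1111101 → 1, fb=0
10: 1111010 → 1, fb=0
11: 1110100 → 1, fb=1
12: 1101001 → 1, fb=0
13: 1010010 → 1, fb=1
14: 0100101 → 0, fb=0
15: 1001010 → 1, fb=0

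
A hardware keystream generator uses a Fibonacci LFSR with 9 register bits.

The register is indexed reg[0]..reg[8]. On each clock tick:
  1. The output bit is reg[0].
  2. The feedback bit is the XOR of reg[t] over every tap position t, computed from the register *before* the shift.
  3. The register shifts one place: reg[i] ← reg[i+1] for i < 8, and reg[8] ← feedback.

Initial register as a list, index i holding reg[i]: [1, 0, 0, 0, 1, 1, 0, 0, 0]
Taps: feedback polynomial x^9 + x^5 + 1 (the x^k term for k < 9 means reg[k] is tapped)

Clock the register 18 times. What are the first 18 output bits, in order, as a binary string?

100011000000011001

tick  register→output (feedback)
  0  100011000→1 (0)
  1  000110000→0 (0)
  2  001100000→0 (0)
  3  011000000→0 (0)
  4  110000000→1 (1)
  5  100000001→1 (1)
  6  000000011→0 (0)
  7  000000110→0 (0)
  8  000001100→0 (1)
  9  000011001→0 (1)
 10  000110011→0 (0)
 11  001100110→0 (0)
 12  011001100→0 (1)
 13  110011001→1 (0)
 14  100110010→1 (1)
 15  001100101→0 (0)
 16  011001010→0 (1)
 17  110010101→1 (1)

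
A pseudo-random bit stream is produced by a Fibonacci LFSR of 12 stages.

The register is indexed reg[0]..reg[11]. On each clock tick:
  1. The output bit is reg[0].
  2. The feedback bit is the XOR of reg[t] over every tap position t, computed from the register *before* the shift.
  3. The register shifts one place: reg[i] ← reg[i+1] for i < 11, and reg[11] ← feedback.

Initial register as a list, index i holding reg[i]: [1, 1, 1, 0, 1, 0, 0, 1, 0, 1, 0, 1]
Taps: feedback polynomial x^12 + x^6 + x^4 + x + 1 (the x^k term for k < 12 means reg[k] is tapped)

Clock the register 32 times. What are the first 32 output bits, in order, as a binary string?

11101001010111111001111111101010

step | reg (before) | out | fb
   0 | 111010010101 | 1 | 1
   1 | 110100101011 | 1 | 1
   2 | 101001010111 | 1 | 1
   3 | 010010101111 | 0 | 1
   4 | 100101011111 | 1 | 1
   5 | 001010111111 | 0 | 0
   6 | 010101111110 | 0 | 0
   7 | 101011111100 | 1 | 1
   8 | 010111111001 | 0 | 1
   9 | 101111110011 | 1 | 1
  10 | 011111100111 | 0 | 1
  11 | 111111001111 | 1 | 1
  12 | 111110011111 | 1 | 1
  13 | 111100111111 | 1 | 1
  14 | 111001111111 | 1 | 1
  15 | 110011111111 | 1 | 0
  16 | 100111111110 | 1 | 1
  17 | 001111111101 | 0 | 0
  18 | 011111111010 | 0 | 1
  19 | 111111110101 | 1 | 0
  20 | 111111101010 | 1 | 0
  21 | 111111010100 | 1 | 1
  22 | 111110101001 | 1 | 0
  23 | 111101010010 | 1 | 0
  24 | 111010100100 | 1 | 0
  25 | 110101001000 | 1 | 0
  26 | 101010010000 | 1 | 0
  27 | 010100100000 | 0 | 0
  28 | 101001000000 | 1 | 1
  29 | 010010000001 | 0 | 0
  30 | 100100000010 | 1 | 1
  31 | 001000000101 | 0 | 0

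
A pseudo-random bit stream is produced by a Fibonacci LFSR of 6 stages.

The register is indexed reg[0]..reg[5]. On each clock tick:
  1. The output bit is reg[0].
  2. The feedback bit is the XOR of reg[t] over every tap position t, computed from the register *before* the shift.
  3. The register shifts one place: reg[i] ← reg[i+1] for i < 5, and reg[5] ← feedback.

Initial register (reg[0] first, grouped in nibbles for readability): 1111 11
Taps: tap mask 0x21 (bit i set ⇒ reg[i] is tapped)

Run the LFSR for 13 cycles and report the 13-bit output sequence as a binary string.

1111110101011

step | reg (before) | out | fb
   0 | 111111 | 1 | 0
   1 | 111110 | 1 | 1
   2 | 111101 | 1 | 0
   3 | 111010 | 1 | 1
   4 | 110101 | 1 | 0
   5 | 101010 | 1 | 1
   6 | 010101 | 0 | 1
   7 | 101011 | 1 | 0
   8 | 010110 | 0 | 0
   9 | 101100 | 1 | 1
  10 | 011001 | 0 | 1
  11 | 110011 | 1 | 0
  12 | 100110 | 1 | 1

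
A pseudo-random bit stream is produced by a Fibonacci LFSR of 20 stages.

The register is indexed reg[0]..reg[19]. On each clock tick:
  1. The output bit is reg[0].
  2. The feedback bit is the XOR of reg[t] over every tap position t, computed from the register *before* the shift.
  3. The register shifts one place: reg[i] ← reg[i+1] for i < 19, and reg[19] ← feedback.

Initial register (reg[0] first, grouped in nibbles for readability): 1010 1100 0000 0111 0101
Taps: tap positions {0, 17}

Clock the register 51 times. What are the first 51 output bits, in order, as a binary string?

tick  register→output (feedback)
  0  10101100000001110101→1 (0)
  1  01011000000011101010→0 (0)
  2  10110000000111010100→1 (0)
  3  01100000001110101000→0 (0)
  4  11000000011101010000→1 (1)
  5  10000000111010100001→1 (1)
  6  00000001110101000011→0 (0)
  7  00000011101010000110→0 (1)
  8  00000111010100001101→0 (1)
  9  00001110101000011011→0 (0)
 10  00011101010000110110→0 (1)
 11  00111010100001101101→0 (1)
 12  01110101000011011011→0 (0)
 13  11101010000110110110→1 (0)
 14  11010100001101101100→1 (0)
 15  10101000011011011000→1 (1)
 16  01010000110110110001→0 (0)
 17  10100001101101100010→1 (1)
 18  01000011011011000101→0 (1)
 19  10000110110110001011→1 (1)
 20  00001101101100010111→0 (1)
 21  00011011011000101111→0 (1)
 22  00110110110001011111→0 (1)
 23  01101101100010111111→0 (1)
 24  11011011000101111111→1 (0)
 25  10110110001011111110→1 (0)
 26  01101100010111111100→0 (1)
 27  11011000101111111001→1 (1)
 28  10110001011111110011→1 (1)
 29  01100010111111100111→0 (1)
 30  11000101111111001111→1 (0)
 31  10001011111110011110→1 (0)
 32  00010111111100111100→0 (1)
 33  00101111111001111001→0 (0)
 34  01011111110011110010→0 (0)
 35  10111111100111100100→1 (0)
 36  01111111001111001000→0 (0)
 37  11111110011110010000→1 (1)
 38  11111100111100100001→1 (1)
 39  11111001111001000011→1 (1)
 40  11110011110010000111→1 (0)
 41  11100111100100001110→1 (0)
 42  11001111001000011100→1 (0)
 43  10011110010000111000→1 (1)
 44  00111100100001110001→0 (0)
 45  01111001000011100010→0 (0)
 46  11110010000111000100→1 (0)
 47  11100100001110001000→1 (1)
 48  11001000011100010001→1 (1)
 49  10010000111000100011→1 (1)
 50  00100001110001000111→0 (1)

101011000000011101010000110110110001011111110011110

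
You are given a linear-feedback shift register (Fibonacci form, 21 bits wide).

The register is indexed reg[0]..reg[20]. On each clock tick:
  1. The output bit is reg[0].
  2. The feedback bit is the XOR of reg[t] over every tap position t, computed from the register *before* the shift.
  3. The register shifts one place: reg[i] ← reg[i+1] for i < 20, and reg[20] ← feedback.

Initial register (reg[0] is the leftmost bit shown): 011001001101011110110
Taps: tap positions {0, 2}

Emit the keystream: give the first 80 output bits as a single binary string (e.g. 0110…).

tick  register→output (feedback)
  0  011001001101011110110→0 (1)
  1  110010011010111101101→1 (1)
  2  100100110101111011011→1 (1)
  3  001001101011110110111→0 (1)
  4  010011010111101101111→0 (0)
  5  100110101111011011110→1 (1)
  6  001101011110110111101→0 (1)
  7  011010111101101111011→0 (1)
  8  110101111011011110111→1 (1)
  9  101011110110111101111→1 (0)
 10  010111101101111011110→0 (0)
 11  101111011011110111100→1 (0)
 12  011110110111101111000→0 (1)
 13  111101101111011110001→1 (0)
 14  111011011110111100010→1 (0)
 15  110110111101111000100→1 (1)
 16  101101111011110001001→1 (0)
 17  011011110111100010010→0 (1)
 18  110111101111000100101→1 (1)
 19  101111011110001001011→1 (0)
 20  011110111100010010110→0 (1)
 21  111101111000100101101→1 (0)
 22  111011110001001011010→1 (0)
 23  110111100010010110100→1 (1)
 24  101111000100101101001→1 (0)
 25  011110001001011010010→0 (1)
 26  111100010010110100101→1 (0)
 27  111000100101101001010→1 (0)
 28  110001001011010010100→1 (1)
 29  100010010110100101001→1 (1)
 30  000100101101001010011→0 (0)
 31  001001011010010100110→0 (1)
 32  010010110100101001101→0 (0)
 33  100101101001010011010→1 (1)
 34  001011010010100110101→0 (1)
 35  010110100101001101011→0 (0)
 36  101101001010011010110→1 (0)
 37  011010010100110101100→0 (1)
 38  110100101001101011001→1 (1)
 39  101001010011010110011→1 (0)
 40  010010100110101100110→0 (0)
 41  100101001101011001100→1 (1)
 42  001010011010110011001→0 (1)
 43  010100110101100110011→0 (0)
 44  101001101011001100110→1 (0)
 45  010011010110011001100→0 (0)
 46  100110101100110011000→1 (1)
 47  001101011001100110001→0 (1)
 48  011010110011001100011→0 (1)
 49  110101100110011000111→1 (1)
 50  101011001100110001111→1 (0)
 51  010110011001100011110→0 (0)
 52  101100110011000111100→1 (0)
 53  011001100110001111000→0 (1)
 54  110011001100011110001→1 (1)
 55  100110011000111100011→1 (1)
 56  001100110001111000111→0 (1)
 57  011001100011110001111→0 (1)
 58  110011000111100011111→1 (1)
 59  100110001111000111111→1 (1)
 60  001100011110001111111→0 (1)
 61  011000111100011111111→0 (1)
 62  110001111000111111111→1 (1)
 63  100011110001111111111→1 (1)
 64  000111100011111111111→0 (0)
 65  001111000111111111110→0 (1)
 66  011110001111111111101→0 (1)
 67  111100011111111111011→1 (0)
 68  111000111111111110110→1 (0)
 69  110001111111111101100→1 (1)
 70  100011111111111011001→1 (1)
 71  000111111111110110011→0 (0)
 72  001111111111101100110→0 (1)
 73  011111111111011001101→0 (1)
 74  111111111110110011011→1 (0)
 75  111111111101100110110→1 (0)
 76  111111111011001101100→1 (0)
 77  111111110110011011000→1 (0)
 78  111111101100110110000→1 (0)
 79  111111011001101100000→1 (0)

01100100110101111011011110111100010010110100101001101011001100110001111000111111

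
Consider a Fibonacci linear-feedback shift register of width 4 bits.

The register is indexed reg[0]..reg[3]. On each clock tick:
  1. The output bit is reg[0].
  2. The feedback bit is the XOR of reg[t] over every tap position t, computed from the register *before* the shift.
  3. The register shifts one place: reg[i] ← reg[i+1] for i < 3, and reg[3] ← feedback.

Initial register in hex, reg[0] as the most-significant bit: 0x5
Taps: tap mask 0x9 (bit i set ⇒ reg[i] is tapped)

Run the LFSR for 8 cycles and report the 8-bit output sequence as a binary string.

tick  register→output (feedback)
  0  0101→0 (1)
  1  1011→1 (0)
  2  0110→0 (0)
  3  1100→1 (1)
  4  1001→1 (0)
  5  0010→0 (0)
  6  0100→0 (0)
  7  1000→1 (1)

01011001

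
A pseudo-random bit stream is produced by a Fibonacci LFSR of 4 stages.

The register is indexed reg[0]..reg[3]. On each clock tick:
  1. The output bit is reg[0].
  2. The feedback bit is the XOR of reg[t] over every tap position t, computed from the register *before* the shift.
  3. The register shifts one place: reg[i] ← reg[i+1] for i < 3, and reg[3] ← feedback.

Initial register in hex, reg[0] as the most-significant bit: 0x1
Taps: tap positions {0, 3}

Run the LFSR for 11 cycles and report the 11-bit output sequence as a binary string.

k : reg_k → out_k, fb_k
0: 0001 → 0, fb=1
1: 0011 → 0, fb=1
2: 0111 → 0, fb=1
3: 1111 → 1, fb=0
4: 1110 → 1, fb=1
5: 1101 → 1, fb=0
6: 1010 → 1, fb=1
7: 0101 → 0, fb=1
8: 1011 → 1, fb=0
9: 0110 → 0, fb=0
10: 1100 → 1, fb=1

00011110101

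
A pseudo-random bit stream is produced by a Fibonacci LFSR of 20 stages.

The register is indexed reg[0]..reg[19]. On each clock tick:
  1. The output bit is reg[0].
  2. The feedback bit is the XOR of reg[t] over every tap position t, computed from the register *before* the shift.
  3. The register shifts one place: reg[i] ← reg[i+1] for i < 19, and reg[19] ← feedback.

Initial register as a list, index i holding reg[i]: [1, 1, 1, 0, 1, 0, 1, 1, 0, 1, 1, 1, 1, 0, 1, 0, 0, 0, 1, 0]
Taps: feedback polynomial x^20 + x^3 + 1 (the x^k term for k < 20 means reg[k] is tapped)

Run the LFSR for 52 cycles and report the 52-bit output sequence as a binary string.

1110101101111010001010110000101010110111001101011111

k : reg_k → out_k, fb_k
0: 11101011011110100010 → 1, fb=1
1: 11010110111101000101 → 1, fb=0
2: 10101101111010001010 → 1, fb=1
3: 01011011110100010101 → 0, fb=1
4: 10110111101000101011 → 1, fb=0
5: 01101111010001010110 → 0, fb=0
6: 11011110100010101100 → 1, fb=0
7: 10111101000101011000 → 1, fb=0
8: 01111010001010110000 → 0, fb=1
9: 11110100010101100001 → 1, fb=0
10: 11101000101011000010 → 1, fb=1
11: 11010001010110000101 → 1, fb=0
12: 10100010101100001010 → 1, fb=1
13: 01000101011000010101 → 0, fb=0
14: 10001010110000101010 → 1, fb=1
15: 00010101100001010101 → 0, fb=1
16: 00101011000010101011 → 0, fb=0
17: 01010110000101010110 → 0, fb=1
18: 10101100001010101101 → 1, fb=1
19: 01011000010101011011 → 0, fb=1
20: 10110000101010110111 → 1, fb=0
21: 01100001010101101110 → 0, fb=0
22: 11000010101011011100 → 1, fb=1
23: 10000101010110111001 → 1, fb=1
24: 00001010101101110011 → 0, fb=0
25: 00010101011011100110 → 0, fb=1
26: 00101010110111001101 → 0, fb=0
27: 01010101101110011010 → 0, fb=1
28: 10101011011100110101 → 1, fb=1
29: 01010110111001101011 → 0, fb=1
30: 10101101110011010111 → 1, fb=1
31: 01011011100110101111 → 0, fb=1
32: 10110111001101011111 → 1, fb=0
33: 01101110011010111110 → 0, fb=0
34: 11011100110101111100 → 1, fb=0
35: 10111001101011111000 → 1, fb=0
36: 01110011010111110000 → 0, fb=1
37: 11100110101111100001 → 1, fb=1
38: 11001101011111000011 → 1, fb=1
39: 10011010111110000111 → 1, fb=0
40: 00110101111100001110 → 0, fb=1
41: 01101011111000011101 → 0, fb=0
42: 11010111110000111010 → 1, fb=0
43: 10101111100001110100 → 1, fb=1
44: 01011111000011101001 → 0, fb=1
45: 10111110000111010011 → 1, fb=0
46: 01111100001110100110 → 0, fb=1
47: 11111000011101001101 → 1, fb=0
48: 11110000111010011010 → 1, fb=0
49: 11100001110100110100 → 1, fb=1
50: 11000011101001101001 → 1, fb=1
51: 10000111010011010011 → 1, fb=1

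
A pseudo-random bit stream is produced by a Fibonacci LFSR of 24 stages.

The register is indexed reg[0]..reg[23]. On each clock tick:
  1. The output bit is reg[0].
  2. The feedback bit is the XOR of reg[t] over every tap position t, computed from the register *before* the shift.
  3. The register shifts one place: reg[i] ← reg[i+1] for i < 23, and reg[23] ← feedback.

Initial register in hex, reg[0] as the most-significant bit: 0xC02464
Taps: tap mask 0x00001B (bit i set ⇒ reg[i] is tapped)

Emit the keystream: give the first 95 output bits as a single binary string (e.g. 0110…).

11000000001001000110010001000011000010011100101011101101110010001010011010000100100101101011011

tick  register→output (feedback)
  0  110000000010010001100100→1 (0)
  1  100000000100100011001000→1 (1)
  2  000000001001000110010001→0 (0)
  3  000000010010001100100010→0 (0)
  4  000000100100011001000100→0 (0)
  5  000001001000110010001000→0 (0)
  6  000010010001100100010000→0 (1)
  7  000100100011001000100001→0 (1)
  8  001001000110010001000011→0 (0)
  9  010010001100100010000110→0 (0)
 10  100100011001000100001100→1 (0)
 11  001000110010001000011000→0 (0)
 12  010001100100010000110000→0 (1)
 13  100011001000100001100001→1 (0)
 14  000110010001000011000010→0 (0)
 15  001100100010000110000100→0 (1)
 16  011001000100001100001001→0 (1)
 17  110010001000011000010011→1 (1)
 18  100100010000110000100111→1 (0)
 19  001000100001100001001110→0 (0)
 20  010001000011000010011100→0 (1)
 21  100010000110000100111001→1 (0)
 22  000100001100001001110010→0 (1)
 23  001000011000010011100101→0 (0)
 24  010000110000100111001010→0 (1)
 25  100001100001001110010101→1 (1)
 26  000011000010011100101011→0 (1)
 27  000110000100111001010111→0 (0)
 28  001100001001110010101110→0 (1)
 29  011000010011100101011101→0 (1)
 30  110000100111001010111011→1 (0)
 31  100001001110010101110110→1 (1)
 32  000010011100101011101101→0 (1)
 33  000100111001010111011011→0 (1)
 34  001001110010101110110111→0 (0)
 35  010011100101011101101110→0 (0)
 36  100111001010111011011100→1 (1)
 37  001110010101110110111001→0 (0)
 38  011100101011101101110010→0 (0)
 39  111001010111011011100100→1 (0)
 40  110010101110110111001000→1 (1)
 41  100101011101101110010001→1 (0)
 42  001010111011011100100010→0 (1)
 43  010101110110111001000101→0 (0)
 44  101011101101110010001010→1 (0)
 45  010111011011100100010100→0 (1)
 46  101110110111001000101001→1 (1)
 47  011101101110010001010011→0 (0)
 48  111011011100100010100110→1 (1)
 49  110110111001000101001101→1 (0)
 50  101101110010001010011010→1 (0)
 51  011011100100010100110100→0 (0)
 52  110111001000101001101000→1 (0)
 53  101110010001010011010000→1 (1)
 54  011100100010100110100001→0 (0)
 55  111001000101001101000010→1 (0)
 56  110010001010011010000100→1 (1)
 57  100100010100110100001001→1 (0)
 58  001000101001101000010010→0 (0)
 59  010001010011010000100100→0 (1)
 60  100010100110100001001001→1 (0)
 61  000101001101000010010010→0 (1)
 62  001010011010000100100101→0 (1)
 63  010100110100001001001011→0 (0)
 64  101001101000010010010110→1 (1)
 65  010011010000100100101101→0 (0)
 66  100110100001001001011010→1 (1)
 67  001101000010010010110101→0 (1)
 68  011010000100100101101011→0 (0)
 69  110100001001001011010110→1 (1)
 70  101000010010010110101101→1 (1)
 71  010000100100101101011011→0 (1)
 72  100001001001011010110111→1 (1)
 73  000010010010110101101111→0 (1)
 74  000100100101101011011111→0 (1)
 75  001001001011010110111111→0 (0)
 76  010010010110101101111110→0 (0)
 77  100100101101011011111100→1 (0)
 78  001001011010110111111000→0 (0)
 79  010010110101101111110000→0 (0)
 80  100101101011011111100000→1 (0)
 81  001011010110111111000000→0 (1)
 82  010110101101111110000001→0 (1)
 83  101101011011111100000011→1 (0)
 84  011010110111111000000110→0 (0)
 85  110101101111110000001100→1 (1)
 86  101011011111100000011001→1 (0)
 87  010110111111000000110010→0 (1)
 88  101101111110000001100101→1 (0)
 89  011011111100000011001010→0 (0)
 90  110111111000000110010100→1 (0)
 91  101111110000001100101000→1 (1)
 92  011111100000011001010001→0 (1)
 93  111111000000110010100011→1 (0)
 94  111110000001100101000110→1 (0)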